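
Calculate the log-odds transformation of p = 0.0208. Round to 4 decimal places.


1 - p = 0.9792.
p/(1-p) = 0.0212.
logit = ln(0.0212) = -3.8518.

-3.8518


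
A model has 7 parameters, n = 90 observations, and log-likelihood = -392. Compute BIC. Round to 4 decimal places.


k * ln(n) = 7 * ln(90) = 7 * 4.499810 = 31.498670.
-2 * loglik = -2 * (-392) = 784.
BIC = 31.498670 + 784 = 815.498670, which rounds to 815.4987.

815.4987


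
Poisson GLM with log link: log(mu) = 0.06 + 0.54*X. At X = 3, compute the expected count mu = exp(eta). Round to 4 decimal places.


Compute eta = 0.06 + 0.54 * 3 = 1.6800.
Apply inverse link: mu = e^1.6800 = 5.3656.

5.3656


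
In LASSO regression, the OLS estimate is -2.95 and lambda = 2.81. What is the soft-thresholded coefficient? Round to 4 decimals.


Check: |-2.95| = 2.95 vs lambda = 2.81.
Since |beta| > lambda, coefficient = sign(beta)*(|beta| - lambda) = -0.1400.
Soft-thresholded coefficient = -0.1400.

-0.1400


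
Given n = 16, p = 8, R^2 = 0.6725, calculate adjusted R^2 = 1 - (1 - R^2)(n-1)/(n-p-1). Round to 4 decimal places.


Plug in: Adj R^2 = 1 - (1 - 0.6725) * 15/7.
= 1 - 0.3275 * 15/7
= 1 - 4.9125 / 7
= 1 - 0.7018 = 0.2982.

0.2982


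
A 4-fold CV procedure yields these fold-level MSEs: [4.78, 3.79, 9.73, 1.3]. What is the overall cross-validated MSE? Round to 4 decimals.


Total MSE across folds = 19.6000.
CV-MSE = 19.6000/4 = 4.9000.

4.9000


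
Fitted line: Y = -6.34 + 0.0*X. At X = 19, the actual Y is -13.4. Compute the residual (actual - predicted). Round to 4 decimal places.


Compute yhat = -6.34 + (0.0)(19) = -6.3400.
Residual = actual - predicted = -13.4 - -6.3400 = -7.0600.

-7.0600


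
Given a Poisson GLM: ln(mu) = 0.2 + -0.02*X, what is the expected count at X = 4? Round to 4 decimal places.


Linear predictor: eta = 0.2 + (-0.02)(4) = 0.1200.
Expected count: mu = exp(0.1200) = 1.1275.

1.1275


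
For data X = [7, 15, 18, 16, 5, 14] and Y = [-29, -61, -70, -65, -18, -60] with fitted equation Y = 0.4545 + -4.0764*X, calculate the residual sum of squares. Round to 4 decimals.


Compute predicted values, then residuals = yi - yhat_i.
Residuals: [-0.9197, -0.3085, 2.9207, -0.2321, 1.9275, -3.3849].
SSres = sum(residual^2) = 24.6982.

24.6982


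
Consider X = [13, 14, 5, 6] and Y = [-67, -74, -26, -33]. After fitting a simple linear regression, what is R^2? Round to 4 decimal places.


Fit the OLS line: b0 = -1.0385, b1 = -5.1538.
SSres = 3.4615.
SStot = 1730.0000.
R^2 = 1 - 3.4615/1730.0000 = 0.9980.

0.9980


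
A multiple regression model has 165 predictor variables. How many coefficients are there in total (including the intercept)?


Total coefficients = number of predictors + 1 (for the intercept).
= 165 + 1 = 166.

166


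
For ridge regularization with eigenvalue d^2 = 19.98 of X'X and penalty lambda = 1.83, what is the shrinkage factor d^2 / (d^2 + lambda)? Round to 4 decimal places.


d^2 + lambda = 19.98 + 1.83 = 21.8100.
Shrinkage factor = 19.98/21.8100 = 0.9161.

0.9161


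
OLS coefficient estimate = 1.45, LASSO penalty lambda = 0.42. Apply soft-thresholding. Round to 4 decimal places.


Check: |1.45| = 1.45 vs lambda = 0.42.
Since |beta| > lambda, coefficient = sign(beta)*(|beta| - lambda) = 1.0300.
Soft-thresholded coefficient = 1.0300.

1.0300


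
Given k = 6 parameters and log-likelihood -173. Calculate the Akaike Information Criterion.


AIC = 2*6 - 2*(-173).
= 12 + 346 = 358.

358


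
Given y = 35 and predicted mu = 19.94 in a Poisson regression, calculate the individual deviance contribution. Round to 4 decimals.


y/mu = 35/19.94 = 1.755266 (approx.), and ln(35/19.94) = 0.562620.
y * ln(y/mu) = 35 * 0.562620 = 19.691700.
y - mu = 15.06.
D = 2 * (19.691700 - 15.06) = 9.263400, which rounds to 9.2634.

9.2634


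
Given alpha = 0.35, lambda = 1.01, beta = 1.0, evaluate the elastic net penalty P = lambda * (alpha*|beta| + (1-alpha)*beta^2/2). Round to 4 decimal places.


alpha * |beta| = 0.35 * 1.0 = 0.3500.
(1-alpha) * beta^2/2 = 0.65 * 1.0000/2 = 0.3250.
Total = 1.01 * (0.3500 + 0.3250) = 0.6818.

0.6818


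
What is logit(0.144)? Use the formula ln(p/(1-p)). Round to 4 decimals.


The odds are p/(1-p) = 0.144 / 0.856 = 0.1682.
logit(p) = ln(0.1682) = -1.7825.

-1.7825


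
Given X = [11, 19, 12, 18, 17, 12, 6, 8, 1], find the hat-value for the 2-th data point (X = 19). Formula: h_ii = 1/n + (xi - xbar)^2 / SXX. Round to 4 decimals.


Mean of X: xbar = 11.5556.
SXX = 282.2222.
For X = 19: h = 1/9 + (19 - 11.5556)^2/282.2222 = 0.3075.

0.3075


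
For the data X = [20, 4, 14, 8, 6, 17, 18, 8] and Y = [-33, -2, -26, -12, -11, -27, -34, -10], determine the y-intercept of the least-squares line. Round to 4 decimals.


First find the slope: b1 = -1.9334.
Means: xbar = 11.8750, ybar = -19.3750.
b0 = ybar - b1 * xbar = -19.3750 - -1.9334 * 11.8750 = 3.5841.

3.5841


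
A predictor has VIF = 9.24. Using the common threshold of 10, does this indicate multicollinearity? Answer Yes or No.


Check: VIF = 9.24 vs threshold = 10.
Since 9.24 < 10, the answer is No.

No


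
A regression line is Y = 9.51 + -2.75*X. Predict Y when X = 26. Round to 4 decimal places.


Substitute X = 26 into the equation:
Y = 9.51 + -2.75 * 26 = 9.51 + -71.5000 = -61.9900.

-61.9900


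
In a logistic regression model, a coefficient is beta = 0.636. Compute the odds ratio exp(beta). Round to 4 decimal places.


Odds ratio = exp(beta) = exp(0.636).
= 1.8889.

1.8889


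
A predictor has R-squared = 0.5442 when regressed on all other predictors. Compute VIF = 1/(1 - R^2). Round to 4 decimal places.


Denominator: 1 - 0.5442 = 0.4558.
VIF = 1 / 0.4558 = 2.1939.

2.1939


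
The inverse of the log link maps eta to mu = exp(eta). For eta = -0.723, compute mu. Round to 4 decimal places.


mu = exp(eta) = exp(-0.723).
= 0.4853.

0.4853


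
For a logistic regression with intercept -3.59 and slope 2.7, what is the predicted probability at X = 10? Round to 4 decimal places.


Compute z = -3.59 + (2.7)(10) = 23.4100.
exp(-z) = 0.0000.
P = 1/(1 + 0.0000) = 1.0000.

1.0000


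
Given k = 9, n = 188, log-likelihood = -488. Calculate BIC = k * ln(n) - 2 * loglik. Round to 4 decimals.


k * ln(n) = 9 * ln(188) = 9 * 5.236442 = 47.127978.
-2 * loglik = -2 * (-488) = 976.
BIC = 47.127978 + 976 = 1023.127978, which rounds to 1023.1280.

1023.1280


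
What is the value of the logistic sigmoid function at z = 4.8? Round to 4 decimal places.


First, exp(-4.8000) = 0.0082.
Then sigma(z) = 1/(1 + 0.0082) = 0.9918.

0.9918


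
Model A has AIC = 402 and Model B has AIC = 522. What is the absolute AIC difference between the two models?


|AIC_A - AIC_B| = |402 - 522| = 120.
Model A is preferred (lower AIC).

120


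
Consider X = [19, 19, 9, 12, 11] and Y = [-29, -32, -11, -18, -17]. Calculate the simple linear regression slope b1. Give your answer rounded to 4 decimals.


The sample means are xbar = 14.0000 and ybar = -21.4000.
Compute S_xx = 88.0000 and S_xy = -163.0000.
Slope b1 = S_xy / S_xx = -163.0000 / 88.0000 = -1.8523.

-1.8523


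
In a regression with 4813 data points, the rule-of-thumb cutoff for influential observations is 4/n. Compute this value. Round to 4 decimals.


The threshold is 4/n.
4/4813 = 0.0008.

0.0008


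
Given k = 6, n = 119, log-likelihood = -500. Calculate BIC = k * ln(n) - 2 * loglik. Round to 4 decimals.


k * ln(n) = 6 * ln(119) = 6 * 4.779123 = 28.674738.
-2 * loglik = -2 * (-500) = 1000.
BIC = 28.674738 + 1000 = 1028.674738, which rounds to 1028.6747.

1028.6747


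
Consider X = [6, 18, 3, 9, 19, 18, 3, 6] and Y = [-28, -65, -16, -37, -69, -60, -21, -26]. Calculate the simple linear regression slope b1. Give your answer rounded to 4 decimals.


First compute the means: xbar = 10.2500, ybar = -40.2500.
Then S_xx = sum((xi - xbar)^2) = 339.5000.
S_xy = sum((xi - xbar)(yi - ybar)) = -1028.5000.
b1 = S_xy / S_xx = -1028.5000 / 339.5000 = -3.0295.

-3.0295


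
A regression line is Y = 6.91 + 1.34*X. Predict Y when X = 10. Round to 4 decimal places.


Plug X = 10 into Y = 6.91 + 1.34*X:
Y = 6.91 + 13.4000 = 20.3100.

20.3100


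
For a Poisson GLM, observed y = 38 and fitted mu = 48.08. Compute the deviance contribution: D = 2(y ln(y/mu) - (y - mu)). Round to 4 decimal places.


Compute y*ln(y/mu) = 38*ln(38/48.08) = 38*-0.235280 = -8.940640.
y - mu = -10.08.
D = 2*(-8.940640 - (-10.08)) = 2.278720, which rounds to 2.2787.

2.2787


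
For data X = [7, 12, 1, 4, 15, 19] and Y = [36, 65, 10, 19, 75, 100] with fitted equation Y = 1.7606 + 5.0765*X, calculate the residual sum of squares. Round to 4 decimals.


Compute predicted values, then residuals = yi - yhat_i.
Residuals: [-1.2961, 2.3214, 3.1629, -3.0666, -2.9081, 1.7859].
SSres = sum(residual^2) = 38.1232.

38.1232


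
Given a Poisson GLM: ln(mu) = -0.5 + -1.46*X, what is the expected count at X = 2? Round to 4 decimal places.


eta = -0.5 + -1.46 * 2 = -3.4200.
mu = exp(-3.4200) = 0.0327.

0.0327


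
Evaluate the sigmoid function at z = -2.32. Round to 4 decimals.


exp(2.3200) = 10.1757.
1 + exp(-z) = 11.1757.
sigmoid = 1/11.1757 = 0.0895.

0.0895


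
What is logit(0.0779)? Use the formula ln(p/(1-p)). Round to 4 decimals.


1 - p = 0.9221.
p/(1-p) = 0.0845.
logit = ln(0.0845) = -2.4712.

-2.4712


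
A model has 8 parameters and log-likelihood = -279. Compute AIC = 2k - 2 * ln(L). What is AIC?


Compute:
2k = 2*8 = 16.
-2*loglik = -2*(-279) = 558.
AIC = 16 + 558 = 574.

574


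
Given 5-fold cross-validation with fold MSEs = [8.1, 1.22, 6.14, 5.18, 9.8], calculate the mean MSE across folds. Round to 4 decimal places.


Total MSE across folds = 30.4400.
CV-MSE = 30.4400/5 = 6.0880.

6.0880


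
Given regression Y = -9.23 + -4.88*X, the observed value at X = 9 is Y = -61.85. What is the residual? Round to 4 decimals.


Fitted value at X = 9 is yhat = -9.23 + -4.88*9 = -53.1500.
Residual = -61.85 - -53.1500 = -8.7000.

-8.7000


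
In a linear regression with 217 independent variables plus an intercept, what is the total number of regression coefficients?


Each predictor gets one coefficient, plus one intercept.
Total parameters = 217 + 1 = 218.

218


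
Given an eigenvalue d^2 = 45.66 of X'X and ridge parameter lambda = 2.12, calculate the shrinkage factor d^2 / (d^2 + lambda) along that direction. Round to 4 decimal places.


Compute the denominator: 45.66 + 2.12 = 47.7800.
Shrinkage factor = 45.66 / 47.7800 = 0.9556.

0.9556


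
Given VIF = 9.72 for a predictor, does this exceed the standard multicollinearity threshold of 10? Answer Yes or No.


Check: VIF = 9.72 vs threshold = 10.
Since 9.72 < 10, the answer is No.

No


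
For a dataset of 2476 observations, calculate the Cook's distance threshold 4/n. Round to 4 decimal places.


The threshold is 4/n.
4/2476 = 0.0016.

0.0016


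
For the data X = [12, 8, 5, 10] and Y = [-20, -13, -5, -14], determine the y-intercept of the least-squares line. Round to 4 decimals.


Compute b1 = -2.0187 from the OLS formula.
With xbar = 8.7500 and ybar = -13.0000, the intercept is:
b0 = -13.0000 - -2.0187 * 8.7500 = 4.6636.

4.6636


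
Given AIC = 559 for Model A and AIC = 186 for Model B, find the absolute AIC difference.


Absolute difference = |559 - 186| = 373.
The model with lower AIC (B) is preferred.

373


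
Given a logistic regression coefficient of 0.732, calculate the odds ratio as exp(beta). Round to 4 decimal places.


exp(0.732) = 2.0792.
So the odds ratio is 2.0792.

2.0792


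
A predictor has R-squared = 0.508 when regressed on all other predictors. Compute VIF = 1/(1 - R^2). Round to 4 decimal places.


Using VIF = 1/(1 - R^2_j):
1 - 0.508 = 0.492.
VIF = 2.0325.

2.0325


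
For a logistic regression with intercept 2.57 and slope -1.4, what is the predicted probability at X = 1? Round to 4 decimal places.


Compute z = 2.57 + (-1.4)(1) = 1.1700.
exp(-z) = 0.3104.
P = 1/(1 + 0.3104) = 0.7631.

0.7631


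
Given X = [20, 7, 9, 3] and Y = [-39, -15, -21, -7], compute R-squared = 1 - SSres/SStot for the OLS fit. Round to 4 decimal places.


After computing the OLS fit (b0=-2.3512, b1=-1.8614):
SSres = 4.9512, SStot = 555.0000.
R^2 = 1 - 4.9512/555.0000 = 0.9911.

0.9911


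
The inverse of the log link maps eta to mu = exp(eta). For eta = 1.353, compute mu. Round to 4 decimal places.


Apply the inverse link:
mu = e^1.353 = 3.8690.

3.8690


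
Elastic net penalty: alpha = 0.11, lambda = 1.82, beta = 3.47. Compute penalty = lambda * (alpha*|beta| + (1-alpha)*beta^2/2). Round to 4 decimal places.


L1 component = 0.11 * |3.47| = 0.3817.
L2 component = 0.89 * 3.47^2 / 2 = 5.3582.
Penalty = 1.82 * (0.3817 + 5.3582) = 1.82 * 5.7399 = 10.4466.

10.4466


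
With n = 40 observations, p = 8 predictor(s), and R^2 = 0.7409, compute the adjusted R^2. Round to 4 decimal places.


Using the formula:
(1 - 0.7409) = 0.2591.
Multiply by 39/31: 0.2591 * 39 = 10.1049, then 10.1049 / 31 = 0.3260.
Adj R^2 = 1 - 0.3260 = 0.6740.

0.6740


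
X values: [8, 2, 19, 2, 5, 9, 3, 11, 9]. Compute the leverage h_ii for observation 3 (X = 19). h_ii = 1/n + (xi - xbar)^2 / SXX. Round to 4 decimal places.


Mean of X: xbar = 7.5556.
SXX = 236.2222.
For X = 19: h = 1/9 + (19 - 7.5556)^2/236.2222 = 0.6656.

0.6656


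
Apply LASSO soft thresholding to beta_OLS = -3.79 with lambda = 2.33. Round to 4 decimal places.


Check: |-3.79| = 3.79 vs lambda = 2.33.
Since |beta| > lambda, coefficient = sign(beta)*(|beta| - lambda) = -1.4600.
Soft-thresholded coefficient = -1.4600.

-1.4600


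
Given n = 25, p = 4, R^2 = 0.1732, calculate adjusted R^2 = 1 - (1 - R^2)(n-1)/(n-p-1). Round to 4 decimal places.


Using the formula:
(1 - 0.1732) = 0.8268.
Multiply by 24/20: 0.8268 * 24 = 19.8432, then 19.8432 / 20 = 0.9922.
Adj R^2 = 1 - 0.9922 = 0.0078.

0.0078


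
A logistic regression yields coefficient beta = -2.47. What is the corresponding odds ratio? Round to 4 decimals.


The odds ratio is computed as:
OR = e^(-2.47) = 0.0846.

0.0846


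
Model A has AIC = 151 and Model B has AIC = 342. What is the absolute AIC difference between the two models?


Absolute difference = |151 - 342| = 191.
The model with lower AIC (A) is preferred.

191


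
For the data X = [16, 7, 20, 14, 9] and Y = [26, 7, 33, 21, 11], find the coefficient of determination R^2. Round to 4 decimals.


The fitted line is Y = -7.1336 + 2.0253*X.
SSres = 0.7292, SStot = 455.2000.
R^2 = 1 - SSres/SStot = 0.9984.

0.9984


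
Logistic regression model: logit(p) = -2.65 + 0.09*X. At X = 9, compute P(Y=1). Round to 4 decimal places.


Compute z = -2.65 + (0.09)(9) = -1.8400.
exp(-z) = 6.2965.
P = 1/(1 + 6.2965) = 0.1371.

0.1371


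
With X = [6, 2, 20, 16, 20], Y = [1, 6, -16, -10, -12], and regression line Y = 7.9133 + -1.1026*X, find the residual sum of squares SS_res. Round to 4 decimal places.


Predicted values from Y = 7.9133 + -1.1026*X.
Residuals: [-0.2977, 0.2919, -1.8613, -0.2717, 2.1387].
SSres = 8.2861.

8.2861


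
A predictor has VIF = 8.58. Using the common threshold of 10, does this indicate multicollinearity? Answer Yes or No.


Check: VIF = 8.58 vs threshold = 10.
Since 8.58 < 10, the answer is No.

No


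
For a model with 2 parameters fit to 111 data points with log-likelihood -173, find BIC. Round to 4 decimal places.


ln(111) = 4.709530.
k * ln(n) = 2 * 4.709530 = 9.419060.
-2L = 346.
BIC = 9.419060 + 346 = 355.419060, which rounds to 355.4191.

355.4191


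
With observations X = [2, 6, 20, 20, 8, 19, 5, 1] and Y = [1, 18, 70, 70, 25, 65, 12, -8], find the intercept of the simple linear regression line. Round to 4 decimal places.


First find the slope: b1 = 3.8978.
Means: xbar = 10.1250, ybar = 31.6250.
b0 = ybar - b1 * xbar = 31.6250 - 3.8978 * 10.1250 = -7.8402.

-7.8402


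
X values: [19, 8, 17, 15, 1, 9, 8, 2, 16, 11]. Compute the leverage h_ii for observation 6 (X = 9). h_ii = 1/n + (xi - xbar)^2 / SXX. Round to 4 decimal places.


Compute xbar = 10.6000 with n = 10 observations.
SXX = 342.4000.
Leverage = 1/10 + (9 - 10.6000)^2/342.4000 = 0.1075.

0.1075


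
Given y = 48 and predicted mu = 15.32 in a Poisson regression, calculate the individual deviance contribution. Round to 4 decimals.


Compute y*ln(y/mu) = 48*ln(48/15.32) = 48*1.142042 = 54.818016.
y - mu = 32.68.
D = 2*(54.818016 - (32.68)) = 44.276032, which rounds to 44.2760.

44.2760


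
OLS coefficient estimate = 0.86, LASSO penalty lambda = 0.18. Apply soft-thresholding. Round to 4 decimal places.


|beta_OLS| = 0.86.
lambda = 0.18.
Since |beta| > lambda, coefficient = sign(beta)*(|beta| - lambda) = 0.6800.
Result = 0.6800.

0.6800


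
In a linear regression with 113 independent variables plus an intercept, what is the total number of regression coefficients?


Including the intercept, the model has 113 predictor coefficients + 1 intercept.
Total = 114.

114


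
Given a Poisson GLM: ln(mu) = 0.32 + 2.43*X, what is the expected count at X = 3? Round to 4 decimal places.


eta = 0.32 + 2.43 * 3 = 7.6100.
mu = exp(7.6100) = 2018.2781.

2018.2781


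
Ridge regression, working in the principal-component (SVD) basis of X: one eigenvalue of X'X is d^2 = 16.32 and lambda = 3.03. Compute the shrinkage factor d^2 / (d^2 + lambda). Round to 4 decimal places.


Compute the denominator: 16.32 + 3.03 = 19.3500.
Shrinkage factor = 16.32 / 19.3500 = 0.8434.

0.8434


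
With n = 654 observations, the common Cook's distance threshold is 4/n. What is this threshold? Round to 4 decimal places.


Cook's distance cutoff = 4/n = 4/654.
= 0.0061.

0.0061


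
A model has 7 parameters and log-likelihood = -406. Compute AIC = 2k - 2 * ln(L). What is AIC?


Compute:
2k = 2*7 = 14.
-2*loglik = -2*(-406) = 812.
AIC = 14 + 812 = 826.

826


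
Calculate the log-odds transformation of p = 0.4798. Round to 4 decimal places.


1 - p = 0.5202.
p/(1-p) = 0.9223.
logit = ln(0.9223) = -0.0808.

-0.0808


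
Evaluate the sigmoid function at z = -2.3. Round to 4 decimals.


First, exp(2.3000) = 9.9742.
Then sigma(z) = 1/(1 + 9.9742) = 0.0911.

0.0911


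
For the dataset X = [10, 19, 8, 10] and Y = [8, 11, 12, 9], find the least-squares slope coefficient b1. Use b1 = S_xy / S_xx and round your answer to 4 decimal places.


First compute the means: xbar = 11.7500, ybar = 10.0000.
Then S_xx = sum((xi - xbar)^2) = 72.7500.
S_xy = sum((xi - xbar)(yi - ybar)) = 5.0000.
b1 = S_xy / S_xx = 5.0000 / 72.7500 = 0.0687.

0.0687


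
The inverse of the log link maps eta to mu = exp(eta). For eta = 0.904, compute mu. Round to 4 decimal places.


Apply the inverse link:
mu = e^0.904 = 2.4695.

2.4695


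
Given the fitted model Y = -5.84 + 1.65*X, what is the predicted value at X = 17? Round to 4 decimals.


Plug X = 17 into Y = -5.84 + 1.65*X:
Y = -5.84 + 28.0500 = 22.2100.

22.2100


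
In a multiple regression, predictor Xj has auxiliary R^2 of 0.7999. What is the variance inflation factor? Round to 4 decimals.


VIF = 1 / (1 - 0.7999).
= 1 / 0.2001 = 4.9975.

4.9975


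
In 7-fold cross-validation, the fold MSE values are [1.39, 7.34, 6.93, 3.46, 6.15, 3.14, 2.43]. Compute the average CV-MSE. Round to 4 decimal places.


Total MSE across folds = 30.8400.
CV-MSE = 30.8400/7 = 4.4057.

4.4057


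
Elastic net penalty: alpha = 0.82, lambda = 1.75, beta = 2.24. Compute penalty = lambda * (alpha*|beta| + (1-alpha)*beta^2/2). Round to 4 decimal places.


Compute:
L1 = 0.82 * 2.24 = 1.8368.
L2 = 0.18 * 2.24^2 / 2 = 0.4516.
Penalty = 1.75 * (1.8368 + 0.4516) = 4.0047.

4.0047


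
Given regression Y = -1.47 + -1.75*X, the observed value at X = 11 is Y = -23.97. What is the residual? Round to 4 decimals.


Compute yhat = -1.47 + (-1.75)(11) = -20.7200.
Residual = actual - predicted = -23.97 - -20.7200 = -3.2500.

-3.2500


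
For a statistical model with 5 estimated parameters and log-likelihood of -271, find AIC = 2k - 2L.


AIC = 2k - 2*loglik = 2(5) - 2(-271).
= 10 + 542 = 552.

552


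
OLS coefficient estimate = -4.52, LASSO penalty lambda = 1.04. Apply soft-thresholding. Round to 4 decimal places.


|beta_OLS| = 4.52.
lambda = 1.04.
Since |beta| > lambda, coefficient = sign(beta)*(|beta| - lambda) = -3.4800.
Result = -3.4800.

-3.4800


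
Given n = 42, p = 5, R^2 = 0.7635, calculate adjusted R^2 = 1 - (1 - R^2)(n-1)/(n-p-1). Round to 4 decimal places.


Adjusted R^2 = 1 - (1 - R^2) * (n-1)/(n-p-1).
(1 - R^2) = 0.2365.
(n-1)/(n-p-1) = 41/36.
(1 - R^2) * (n-1) = 0.2365 * 41 = 9.6965.
Divide by (n-p-1): 9.6965 / 36 = 0.2693.
Adj R^2 = 1 - 0.2693 = 0.7307.

0.7307


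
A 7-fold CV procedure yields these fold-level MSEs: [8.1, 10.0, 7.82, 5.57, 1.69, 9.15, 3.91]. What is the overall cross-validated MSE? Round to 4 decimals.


Add all fold MSEs: 46.2400.
Divide by k = 7: 46.2400/7 = 6.6057.

6.6057


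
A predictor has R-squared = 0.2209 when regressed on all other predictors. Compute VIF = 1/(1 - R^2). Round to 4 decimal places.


Denominator: 1 - 0.2209 = 0.7791.
VIF = 1 / 0.7791 = 1.2835.

1.2835


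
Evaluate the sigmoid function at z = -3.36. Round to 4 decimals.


Compute exp(3.3600) = 28.7892.
Sigmoid = 1 / (1 + 28.7892) = 1 / 29.7892 = 0.0336.

0.0336


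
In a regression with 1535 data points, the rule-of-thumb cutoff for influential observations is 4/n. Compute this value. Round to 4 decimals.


The threshold is 4/n.
4/1535 = 0.0026.

0.0026


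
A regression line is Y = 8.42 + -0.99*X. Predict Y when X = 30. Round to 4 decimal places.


Plug X = 30 into Y = 8.42 + -0.99*X:
Y = 8.42 + -29.7000 = -21.2800.

-21.2800


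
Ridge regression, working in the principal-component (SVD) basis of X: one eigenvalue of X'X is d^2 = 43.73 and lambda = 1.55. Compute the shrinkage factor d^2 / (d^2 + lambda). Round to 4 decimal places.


Denominator = d^2 + lambda = 43.73 + 1.55 = 45.2800.
Shrinkage = 43.73 / 45.2800 = 0.9658.

0.9658


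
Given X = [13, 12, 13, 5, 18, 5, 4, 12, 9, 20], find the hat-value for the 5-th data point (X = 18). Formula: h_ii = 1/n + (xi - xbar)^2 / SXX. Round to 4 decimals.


Compute xbar = 11.1000 with n = 10 observations.
SXX = 264.9000.
Leverage = 1/10 + (18 - 11.1000)^2/264.9000 = 0.2797.

0.2797


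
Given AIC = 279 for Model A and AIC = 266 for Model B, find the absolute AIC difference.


Absolute difference = |279 - 266| = 13.
The model with lower AIC (B) is preferred.

13


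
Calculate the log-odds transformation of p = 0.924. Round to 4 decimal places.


Compute the odds: 0.924/0.076 = 12.1579.
Take the natural log: ln(12.1579) = 2.4980.

2.4980


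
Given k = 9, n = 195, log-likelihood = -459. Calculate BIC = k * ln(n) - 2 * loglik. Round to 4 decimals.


Compute k*ln(n) = 9*ln(195) = 9*5.273000 = 47.457000.
Then -2*loglik = 918.
BIC = 47.457000 + 918 = 965.457000, which rounds to 965.4570.

965.4570


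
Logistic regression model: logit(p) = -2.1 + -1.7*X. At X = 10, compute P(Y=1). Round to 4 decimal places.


Linear predictor: z = -2.1 + -1.7 * 10 = -19.1000.
P = 1/(1 + exp(19.1000)) = 1/(1 + 197253448.4157) = 0.0000.

0.0000


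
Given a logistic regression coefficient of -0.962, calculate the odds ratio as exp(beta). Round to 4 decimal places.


The odds ratio is computed as:
OR = e^(-0.962) = 0.3821.

0.3821


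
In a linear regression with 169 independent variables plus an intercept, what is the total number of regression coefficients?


Including the intercept, the model has 169 predictor coefficients + 1 intercept.
Total = 170.

170


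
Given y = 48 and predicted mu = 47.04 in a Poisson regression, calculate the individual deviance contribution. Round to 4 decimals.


y/mu = 48/47.04 = 1.020408 (approx.), and ln(48/47.04) = 0.020203.
y * ln(y/mu) = 48 * 0.020203 = 0.969744.
y - mu = 0.96.
D = 2 * (0.969744 - 0.96) = 0.019488, which rounds to 0.0195.

0.0195


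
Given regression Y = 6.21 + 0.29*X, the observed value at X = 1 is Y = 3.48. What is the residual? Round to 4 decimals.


Predicted = 6.21 + 0.29 * 1 = 6.5000.
Residual = 3.48 - 6.5000 = -3.0200.

-3.0200


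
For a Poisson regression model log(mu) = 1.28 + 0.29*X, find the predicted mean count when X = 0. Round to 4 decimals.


Linear predictor: eta = 1.28 + (0.29)(0) = 1.2800.
Expected count: mu = exp(1.2800) = 3.5966.

3.5966


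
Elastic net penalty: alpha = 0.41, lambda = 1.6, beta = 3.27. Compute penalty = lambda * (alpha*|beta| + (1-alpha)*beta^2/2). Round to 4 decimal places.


Compute:
L1 = 0.41 * 3.27 = 1.3407.
L2 = 0.59 * 3.27^2 / 2 = 3.1544.
Penalty = 1.6 * (1.3407 + 3.1544) = 7.1922.

7.1922


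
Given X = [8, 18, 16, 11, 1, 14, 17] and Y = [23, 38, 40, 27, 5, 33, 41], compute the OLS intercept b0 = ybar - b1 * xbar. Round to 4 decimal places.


The slope is b1 = 2.0809.
Sample means are xbar = 12.1429 and ybar = 29.5714.
Intercept: b0 = 29.5714 - (2.0809)(12.1429) = 4.3029.

4.3029


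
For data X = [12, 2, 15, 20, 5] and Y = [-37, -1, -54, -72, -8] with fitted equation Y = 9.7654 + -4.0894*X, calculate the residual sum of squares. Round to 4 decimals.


Compute predicted values, then residuals = yi - yhat_i.
Residuals: [2.3074, -2.5866, -2.4244, 0.0226, 2.6816].
SSres = sum(residual^2) = 25.0838.

25.0838


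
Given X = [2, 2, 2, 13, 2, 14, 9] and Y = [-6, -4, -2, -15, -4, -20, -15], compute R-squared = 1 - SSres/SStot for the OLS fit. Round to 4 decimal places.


After computing the OLS fit (b0=-1.7288, b1=-1.2250):
SSres = 21.4730, SStot = 299.7143.
R^2 = 1 - 21.4730/299.7143 = 0.9284.

0.9284


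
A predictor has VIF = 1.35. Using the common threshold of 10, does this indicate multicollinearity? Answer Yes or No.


The threshold is 10.
VIF = 1.35 is < 10.
Multicollinearity indication: No.

No


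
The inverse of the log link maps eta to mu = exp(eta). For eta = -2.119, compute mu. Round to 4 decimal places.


Apply the inverse link:
mu = e^-2.119 = 0.1202.

0.1202


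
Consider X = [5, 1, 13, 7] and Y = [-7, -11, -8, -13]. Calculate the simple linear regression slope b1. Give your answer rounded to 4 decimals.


Calculate xbar = 6.5000, ybar = -9.7500.
S_xx = 75.0000, S_xy = 12.5000.
Using b1 = S_xy / S_xx = 12.5000 / 75.0000, we get b1 = 0.1667.

0.1667


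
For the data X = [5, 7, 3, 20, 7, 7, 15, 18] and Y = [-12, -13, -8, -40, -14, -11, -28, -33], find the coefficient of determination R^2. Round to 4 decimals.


After computing the OLS fit (b0=-0.9594, b1=-1.8454):
SSres = 20.9577, SStot = 1006.8750.
R^2 = 1 - 20.9577/1006.8750 = 0.9792.

0.9792


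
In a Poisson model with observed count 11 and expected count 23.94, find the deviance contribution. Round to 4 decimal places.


y/mu = 11/23.94 = 0.459482 (approx.), and ln(11/23.94) = -0.777655.
y * ln(y/mu) = 11 * -0.777655 = -8.554205.
y - mu = -12.94.
D = 2 * (-8.554205 - -12.94) = 8.771590, which rounds to 8.7716.

8.7716


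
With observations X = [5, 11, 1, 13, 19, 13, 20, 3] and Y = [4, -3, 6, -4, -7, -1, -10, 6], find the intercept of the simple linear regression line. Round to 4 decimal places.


The slope is b1 = -0.8281.
Sample means are xbar = 10.6250 and ybar = -1.1250.
Intercept: b0 = -1.1250 - (-0.8281)(10.6250) = 7.6732.

7.6732


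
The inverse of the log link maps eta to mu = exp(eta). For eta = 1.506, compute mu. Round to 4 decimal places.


The inverse log link gives:
mu = exp(1.506) = 4.5087.

4.5087


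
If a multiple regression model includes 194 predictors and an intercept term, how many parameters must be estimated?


Including the intercept, the model has 194 predictor coefficients + 1 intercept.
Total = 195.

195


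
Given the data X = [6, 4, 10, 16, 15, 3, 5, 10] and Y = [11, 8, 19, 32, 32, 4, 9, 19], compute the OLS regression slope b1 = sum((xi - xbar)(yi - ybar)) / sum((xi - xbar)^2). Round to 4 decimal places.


The sample means are xbar = 8.6250 and ybar = 16.7500.
Compute S_xx = 171.8750 and S_xy = 371.2500.
Slope b1 = S_xy / S_xx = 371.2500 / 171.8750 = 2.1600.

2.1600


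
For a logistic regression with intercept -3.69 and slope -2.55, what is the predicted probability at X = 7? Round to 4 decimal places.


Compute z = -3.69 + (-2.55)(7) = -21.5400.
exp(-z) = 2263096850.3306.
P = 1/(1 + 2263096850.3306) = 0.0000.

0.0000


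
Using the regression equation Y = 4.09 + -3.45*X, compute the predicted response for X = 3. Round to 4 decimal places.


Predicted value:
Y = 4.09 + (-3.45)(3) = 4.09 + -10.3500 = -6.2600.

-6.2600


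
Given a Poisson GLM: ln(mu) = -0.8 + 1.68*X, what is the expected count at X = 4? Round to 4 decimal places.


Compute eta = -0.8 + 1.68 * 4 = 5.9200.
Apply inverse link: mu = e^5.9200 = 372.4117.

372.4117


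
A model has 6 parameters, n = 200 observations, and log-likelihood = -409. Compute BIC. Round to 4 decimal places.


ln(200) = 5.298317.
k * ln(n) = 6 * 5.298317 = 31.789902.
-2L = 818.
BIC = 31.789902 + 818 = 849.789902, which rounds to 849.7899.

849.7899


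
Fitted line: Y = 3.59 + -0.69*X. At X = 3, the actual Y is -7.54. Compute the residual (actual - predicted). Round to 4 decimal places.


Fitted value at X = 3 is yhat = 3.59 + -0.69*3 = 1.5200.
Residual = -7.54 - 1.5200 = -9.0600.

-9.0600


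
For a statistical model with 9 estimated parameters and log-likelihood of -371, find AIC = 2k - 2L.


Compute:
2k = 2*9 = 18.
-2*loglik = -2*(-371) = 742.
AIC = 18 + 742 = 760.

760


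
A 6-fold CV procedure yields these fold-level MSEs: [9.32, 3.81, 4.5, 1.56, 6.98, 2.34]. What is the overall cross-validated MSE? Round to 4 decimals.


Add all fold MSEs: 28.5100.
Divide by k = 6: 28.5100/6 = 4.7517.

4.7517


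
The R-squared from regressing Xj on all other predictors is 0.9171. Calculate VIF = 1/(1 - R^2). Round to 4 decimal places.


Denominator: 1 - 0.9171 = 0.0829.
VIF = 1 / 0.0829 = 12.0627.

12.0627


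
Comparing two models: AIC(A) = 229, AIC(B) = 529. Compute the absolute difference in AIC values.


|AIC_A - AIC_B| = |229 - 529| = 300.
Model A is preferred (lower AIC).

300


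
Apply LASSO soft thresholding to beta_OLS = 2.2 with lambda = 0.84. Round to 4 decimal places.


|beta_OLS| = 2.2.
lambda = 0.84.
Since |beta| > lambda, coefficient = sign(beta)*(|beta| - lambda) = 1.3600.
Result = 1.3600.

1.3600


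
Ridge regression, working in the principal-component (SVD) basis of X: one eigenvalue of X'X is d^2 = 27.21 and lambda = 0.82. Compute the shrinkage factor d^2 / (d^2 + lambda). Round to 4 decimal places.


Denominator = d^2 + lambda = 27.21 + 0.82 = 28.0300.
Shrinkage = 27.21 / 28.0300 = 0.9707.

0.9707


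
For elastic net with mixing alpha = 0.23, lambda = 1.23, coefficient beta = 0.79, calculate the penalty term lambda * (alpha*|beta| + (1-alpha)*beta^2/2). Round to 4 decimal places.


alpha * |beta| = 0.23 * 0.79 = 0.1817.
(1-alpha) * beta^2/2 = 0.77 * 0.6241/2 = 0.2403.
Total = 1.23 * (0.1817 + 0.2403) = 0.5190.

0.5190


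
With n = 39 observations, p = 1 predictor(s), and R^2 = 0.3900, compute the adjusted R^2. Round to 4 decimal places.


Using the formula:
(1 - 0.3900) = 0.6100.
Multiply by 38/37: 0.6100 * 38 = 23.1800, then 23.1800 / 37 = 0.6265.
Adj R^2 = 1 - 0.6265 = 0.3735.

0.3735


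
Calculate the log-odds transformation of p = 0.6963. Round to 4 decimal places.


1 - p = 0.3037.
p/(1-p) = 2.2927.
logit = ln(2.2927) = 0.8297.

0.8297


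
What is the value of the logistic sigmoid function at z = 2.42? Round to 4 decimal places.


Compute exp(-2.4200) = 0.0889.
Sigmoid = 1 / (1 + 0.0889) = 1 / 1.0889 = 0.9183.

0.9183


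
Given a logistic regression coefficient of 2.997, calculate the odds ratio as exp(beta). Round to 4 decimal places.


The odds ratio is computed as:
OR = e^(2.997) = 20.0254.

20.0254


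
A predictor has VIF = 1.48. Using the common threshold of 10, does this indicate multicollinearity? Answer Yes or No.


Check: VIF = 1.48 vs threshold = 10.
Since 1.48 < 10, the answer is No.

No


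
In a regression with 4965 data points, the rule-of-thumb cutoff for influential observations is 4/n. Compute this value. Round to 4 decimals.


Using the rule of thumb:
Threshold = 4 / 4965 = 0.0008.

0.0008


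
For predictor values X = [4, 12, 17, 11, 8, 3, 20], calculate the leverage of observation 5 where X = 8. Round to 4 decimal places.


Compute xbar = 10.7143 with n = 7 observations.
SXX = 239.4286.
Leverage = 1/7 + (8 - 10.7143)^2/239.4286 = 0.1736.

0.1736


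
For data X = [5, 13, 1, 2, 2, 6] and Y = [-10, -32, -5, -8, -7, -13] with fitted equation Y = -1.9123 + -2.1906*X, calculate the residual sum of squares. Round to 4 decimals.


Compute predicted values, then residuals = yi - yhat_i.
Residuals: [2.8653, -1.6099, -0.8971, -1.7065, -0.7065, 2.0559].
SSres = sum(residual^2) = 19.2445.

19.2445


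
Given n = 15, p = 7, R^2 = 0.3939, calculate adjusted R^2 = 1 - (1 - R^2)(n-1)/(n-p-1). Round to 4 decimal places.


Plug in: Adj R^2 = 1 - (1 - 0.3939) * 14/7.
= 1 - 0.6061 * 14/7
= 1 - 8.4854 / 7
= 1 - 1.2122 = -0.2122.

-0.2122


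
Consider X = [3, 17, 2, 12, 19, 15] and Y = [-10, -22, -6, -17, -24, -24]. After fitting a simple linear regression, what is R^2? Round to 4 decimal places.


After computing the OLS fit (b0=-5.5153, b1=-1.0281):
SSres = 16.6276, SStot = 292.8333.
R^2 = 1 - 16.6276/292.8333 = 0.9432.

0.9432


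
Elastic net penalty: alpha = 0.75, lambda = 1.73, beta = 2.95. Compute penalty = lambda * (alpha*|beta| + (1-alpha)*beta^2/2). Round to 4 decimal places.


Compute:
L1 = 0.75 * 2.95 = 2.2125.
L2 = 0.25 * 2.95^2 / 2 = 1.0878.
Penalty = 1.73 * (2.2125 + 1.0878) = 5.7095.

5.7095


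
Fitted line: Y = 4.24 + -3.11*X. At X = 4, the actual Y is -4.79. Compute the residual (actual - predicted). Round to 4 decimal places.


Fitted value at X = 4 is yhat = 4.24 + -3.11*4 = -8.2000.
Residual = -4.79 - -8.2000 = 3.4100.

3.4100


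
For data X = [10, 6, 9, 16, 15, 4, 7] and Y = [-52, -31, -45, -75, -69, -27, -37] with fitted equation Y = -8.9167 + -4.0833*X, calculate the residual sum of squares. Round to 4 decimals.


Compute predicted values, then residuals = yi - yhat_i.
Residuals: [-2.2503, 2.4165, 0.6664, -0.7505, 1.1662, -1.7501, 0.4998].
SSres = sum(residual^2) = 16.5833.

16.5833


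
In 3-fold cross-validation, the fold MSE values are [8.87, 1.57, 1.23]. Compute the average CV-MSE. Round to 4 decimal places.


Total MSE across folds = 11.6700.
CV-MSE = 11.6700/3 = 3.8900.

3.8900


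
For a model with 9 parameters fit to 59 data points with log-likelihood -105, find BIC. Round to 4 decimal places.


Compute k*ln(n) = 9*ln(59) = 9*4.077537 = 36.697833.
Then -2*loglik = 210.
BIC = 36.697833 + 210 = 246.697833, which rounds to 246.6978.

246.6978


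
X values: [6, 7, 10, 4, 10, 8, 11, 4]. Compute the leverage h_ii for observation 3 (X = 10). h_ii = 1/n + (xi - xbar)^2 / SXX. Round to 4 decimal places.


Mean of X: xbar = 7.5000.
SXX = 52.0000.
For X = 10: h = 1/8 + (10 - 7.5000)^2/52.0000 = 0.2452.

0.2452


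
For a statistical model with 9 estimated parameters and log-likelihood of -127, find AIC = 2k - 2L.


AIC = 2k - 2*loglik = 2(9) - 2(-127).
= 18 + 254 = 272.

272


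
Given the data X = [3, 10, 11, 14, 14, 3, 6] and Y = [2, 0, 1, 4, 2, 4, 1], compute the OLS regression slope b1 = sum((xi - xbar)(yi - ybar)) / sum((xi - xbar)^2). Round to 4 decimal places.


Calculate xbar = 8.7143, ybar = 2.0000.
S_xx = 135.4286, S_xy = -3.0000.
Using b1 = S_xy / S_xx = -3.0000 / 135.4286, we get b1 = -0.0222.

-0.0222


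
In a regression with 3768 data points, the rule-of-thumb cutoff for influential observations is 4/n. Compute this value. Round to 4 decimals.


Using the rule of thumb:
Threshold = 4 / 3768 = 0.0011.

0.0011


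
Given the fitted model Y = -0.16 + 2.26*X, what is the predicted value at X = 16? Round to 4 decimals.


Substitute X = 16 into the equation:
Y = -0.16 + 2.26 * 16 = -0.16 + 36.1600 = 36.0000.

36.0000


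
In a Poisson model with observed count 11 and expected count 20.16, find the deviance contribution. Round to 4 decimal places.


First: ln(11/20.16) = -0.605805.
Then: 11 * -0.605805 = -6.663855.
y - mu = 11 - 20.16 = -9.16.
D = 2(-6.663855 - -9.16) = 4.992290, which rounds to 4.9923.

4.9923


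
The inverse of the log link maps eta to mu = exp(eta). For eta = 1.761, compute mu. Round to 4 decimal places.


The inverse log link gives:
mu = exp(1.761) = 5.8183.

5.8183


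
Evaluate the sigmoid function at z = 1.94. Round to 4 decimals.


Compute exp(-1.9400) = 0.1437.
Sigmoid = 1 / (1 + 0.1437) = 1 / 1.1437 = 0.8744.

0.8744


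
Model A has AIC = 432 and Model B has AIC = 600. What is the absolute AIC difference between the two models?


Compute |432 - 600| = 168.
Model A has the smaller AIC.

168


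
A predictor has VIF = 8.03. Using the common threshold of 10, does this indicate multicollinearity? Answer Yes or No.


Compare VIF = 8.03 to the threshold of 10.
8.03 < 10, so the answer is No.

No


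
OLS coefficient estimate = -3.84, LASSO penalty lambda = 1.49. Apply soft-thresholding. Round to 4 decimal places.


Absolute value: |-3.84| = 3.84.
Compare to lambda = 1.49.
Since |beta| > lambda, coefficient = sign(beta)*(|beta| - lambda) = -2.3500.

-2.3500


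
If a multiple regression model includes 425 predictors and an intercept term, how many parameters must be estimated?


Including the intercept, the model has 425 predictor coefficients + 1 intercept.
Total = 426.

426


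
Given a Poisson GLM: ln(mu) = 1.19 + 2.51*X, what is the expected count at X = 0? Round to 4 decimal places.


Linear predictor: eta = 1.19 + (2.51)(0) = 1.1900.
Expected count: mu = exp(1.1900) = 3.2871.

3.2871


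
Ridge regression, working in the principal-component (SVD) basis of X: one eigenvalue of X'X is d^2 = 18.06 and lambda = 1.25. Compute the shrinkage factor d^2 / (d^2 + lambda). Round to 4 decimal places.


d^2 + lambda = 18.06 + 1.25 = 19.3100.
Shrinkage factor = 18.06/19.3100 = 0.9353.

0.9353


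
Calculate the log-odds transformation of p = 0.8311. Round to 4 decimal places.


Compute the odds: 0.8311/0.1689 = 4.9207.
Take the natural log: ln(4.9207) = 1.5934.

1.5934


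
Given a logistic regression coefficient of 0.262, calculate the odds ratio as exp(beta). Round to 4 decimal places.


exp(0.262) = 1.2995.
So the odds ratio is 1.2995.

1.2995


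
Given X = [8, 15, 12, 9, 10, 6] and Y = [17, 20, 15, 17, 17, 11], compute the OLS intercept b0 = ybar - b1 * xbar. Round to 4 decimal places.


Compute b1 = 0.7000 from the OLS formula.
With xbar = 10.0000 and ybar = 16.1667, the intercept is:
b0 = 16.1667 - 0.7000 * 10.0000 = 9.1667.

9.1667


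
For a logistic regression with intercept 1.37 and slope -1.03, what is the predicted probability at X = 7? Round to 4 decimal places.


Linear predictor: z = 1.37 + -1.03 * 7 = -5.8400.
P = 1/(1 + exp(5.8400)) = 1/(1 + 343.7793) = 0.0029.

0.0029


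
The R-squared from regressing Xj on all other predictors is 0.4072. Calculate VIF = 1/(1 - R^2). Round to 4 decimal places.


Denominator: 1 - 0.4072 = 0.5928.
VIF = 1 / 0.5928 = 1.6869.

1.6869


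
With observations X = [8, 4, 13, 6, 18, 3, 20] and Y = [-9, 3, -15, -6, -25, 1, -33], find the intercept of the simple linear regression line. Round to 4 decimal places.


First find the slope: b1 = -1.9248.
Means: xbar = 10.2857, ybar = -12.0000.
b0 = ybar - b1 * xbar = -12.0000 - -1.9248 * 10.2857 = 7.7981.

7.7981


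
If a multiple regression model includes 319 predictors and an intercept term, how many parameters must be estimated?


Total coefficients = number of predictors + 1 (for the intercept).
= 319 + 1 = 320.

320
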